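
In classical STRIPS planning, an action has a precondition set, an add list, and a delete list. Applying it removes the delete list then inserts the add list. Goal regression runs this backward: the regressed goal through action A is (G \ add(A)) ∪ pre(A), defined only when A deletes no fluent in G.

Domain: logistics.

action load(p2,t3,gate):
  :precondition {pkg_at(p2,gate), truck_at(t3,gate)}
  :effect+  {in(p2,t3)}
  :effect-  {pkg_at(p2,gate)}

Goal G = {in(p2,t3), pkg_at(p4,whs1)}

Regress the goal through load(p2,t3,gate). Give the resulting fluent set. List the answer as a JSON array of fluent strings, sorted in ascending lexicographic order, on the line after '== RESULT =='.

Compute (G \ add) ∪ pre:
  G ∩ del = {}  (empty — regression defined)
  G \ add = {in(p2,t3), pkg_at(p4,whs1)} \ {in(p2,t3)} = {pkg_at(p4,whs1)}
  ∪ pre   = {pkg_at(p4,whs1)} ∪ {pkg_at(p2,gate), truck_at(t3,gate)}
          = {pkg_at(p2,gate), pkg_at(p4,whs1), truck_at(t3,gate)}

== RESULT ==
["pkg_at(p2,gate)", "pkg_at(p4,whs1)", "truck_at(t3,gate)"]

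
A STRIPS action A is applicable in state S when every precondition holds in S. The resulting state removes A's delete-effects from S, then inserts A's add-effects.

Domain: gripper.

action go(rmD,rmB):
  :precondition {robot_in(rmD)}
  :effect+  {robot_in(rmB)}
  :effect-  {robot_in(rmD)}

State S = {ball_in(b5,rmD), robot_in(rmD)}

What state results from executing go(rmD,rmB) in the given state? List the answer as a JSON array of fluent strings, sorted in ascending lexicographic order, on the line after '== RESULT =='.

Progress:
  pre ⊆ S: {robot_in(rmD)} ⊆ S  — applicable
  S \ del = {ball_in(b5,rmD)}
  ∪ add   = {ball_in(b5,rmD), robot_in(rmB)}

== RESULT ==
["ball_in(b5,rmD)", "robot_in(rmB)"]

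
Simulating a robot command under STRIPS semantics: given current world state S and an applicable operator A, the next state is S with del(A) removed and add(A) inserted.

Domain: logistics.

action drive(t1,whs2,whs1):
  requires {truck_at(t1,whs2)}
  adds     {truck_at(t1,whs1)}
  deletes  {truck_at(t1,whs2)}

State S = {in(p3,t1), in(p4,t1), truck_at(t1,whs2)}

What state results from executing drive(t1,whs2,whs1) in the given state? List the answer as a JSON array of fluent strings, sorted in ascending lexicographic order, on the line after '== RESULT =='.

Compute (S \ del) ∪ add:
  pre ⊆ S: {truck_at(t1,whs2)} ⊆ S  — applicable
  S \ del = {in(p3,t1), in(p4,t1)}
  ∪ add   = {in(p3,t1), in(p4,t1), truck_at(t1,whs1)}

== RESULT ==
["in(p3,t1)", "in(p4,t1)", "truck_at(t1,whs1)"]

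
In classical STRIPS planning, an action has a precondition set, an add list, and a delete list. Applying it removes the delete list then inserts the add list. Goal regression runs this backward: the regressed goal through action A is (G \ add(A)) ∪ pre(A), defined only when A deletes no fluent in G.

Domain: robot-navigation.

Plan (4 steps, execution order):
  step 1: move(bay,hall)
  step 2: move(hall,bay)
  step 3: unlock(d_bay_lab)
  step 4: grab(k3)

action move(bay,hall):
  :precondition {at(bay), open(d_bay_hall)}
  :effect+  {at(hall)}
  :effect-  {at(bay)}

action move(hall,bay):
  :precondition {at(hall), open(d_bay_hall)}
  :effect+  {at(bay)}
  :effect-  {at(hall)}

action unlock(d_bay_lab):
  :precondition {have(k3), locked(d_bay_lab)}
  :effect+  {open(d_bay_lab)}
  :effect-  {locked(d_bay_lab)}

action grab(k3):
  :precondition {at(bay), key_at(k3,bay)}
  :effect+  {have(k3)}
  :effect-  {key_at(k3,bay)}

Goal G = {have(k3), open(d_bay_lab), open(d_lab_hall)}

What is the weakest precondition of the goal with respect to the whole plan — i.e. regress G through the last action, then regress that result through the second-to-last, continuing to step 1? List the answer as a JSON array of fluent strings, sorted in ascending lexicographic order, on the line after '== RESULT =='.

Regress step by step:
  through step 4 (grab(k3)): drop {have(k3)}, keep {open(d_bay_lab), open(d_lab_hall)}, require {at(bay), key_at(k3,bay)}
    → {at(bay), key_at(k3,bay), open(d_bay_lab), open(d_lab_hall)}
  through step 3 (unlock(d_bay_lab)): drop {open(d_bay_lab)}, keep {at(bay), key_at(k3,bay), open(d_lab_hall)}, require {have(k3), locked(d_bay_lab)}
    → {at(bay), have(k3), key_at(k3,bay), locked(d_bay_lab), open(d_lab_hall)}
  through step 2 (move(hall,bay)): drop {at(bay)}, keep {have(k3), key_at(k3,bay), locked(d_bay_lab), open(d_lab_hall)}, require {at(hall), open(d_bay_hall)}
    → {at(hall), have(k3), key_at(k3,bay), locked(d_bay_lab), open(d_bay_hall), open(d_lab_hall)}
  through step 1 (move(bay,hall)): drop {at(hall)}, keep {have(k3), key_at(k3,bay), locked(d_bay_lab), open(d_bay_hall), open(d_lab_hall)}, require {at(bay), open(d_bay_hall)}
    → {at(bay), have(k3), key_at(k3,bay), locked(d_bay_lab), open(d_bay_hall), open(d_lab_hall)}

== RESULT ==
["at(bay)", "have(k3)", "key_at(k3,bay)", "locked(d_bay_lab)", "open(d_bay_hall)", "open(d_lab_hall)"]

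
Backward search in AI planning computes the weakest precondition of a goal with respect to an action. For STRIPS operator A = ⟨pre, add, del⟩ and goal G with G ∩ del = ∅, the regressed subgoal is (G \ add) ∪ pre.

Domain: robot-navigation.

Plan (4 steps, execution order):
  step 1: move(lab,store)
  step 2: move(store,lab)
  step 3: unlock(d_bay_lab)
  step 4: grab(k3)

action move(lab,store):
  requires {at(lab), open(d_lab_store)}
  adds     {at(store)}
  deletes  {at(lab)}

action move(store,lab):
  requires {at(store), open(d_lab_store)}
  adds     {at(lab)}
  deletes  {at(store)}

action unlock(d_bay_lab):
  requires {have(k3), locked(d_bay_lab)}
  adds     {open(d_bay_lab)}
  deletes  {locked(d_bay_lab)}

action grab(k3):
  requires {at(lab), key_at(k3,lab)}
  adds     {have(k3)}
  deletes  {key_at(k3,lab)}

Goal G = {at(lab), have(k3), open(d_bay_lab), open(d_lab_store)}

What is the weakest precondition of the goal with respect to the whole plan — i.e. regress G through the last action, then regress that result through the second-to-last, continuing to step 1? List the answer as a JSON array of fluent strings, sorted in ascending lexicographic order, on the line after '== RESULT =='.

Work backward from the goal:
  through step 4 (grab(k3)): drop {have(k3)}, keep {at(lab), open(d_bay_lab), open(d_lab_store)}, require {at(lab), key_at(k3,lab)}
    → {at(lab), key_at(k3,lab), open(d_bay_lab), open(d_lab_store)}
  through step 3 (unlock(d_bay_lab)): drop {open(d_bay_lab)}, keep {at(lab), key_at(k3,lab), open(d_lab_store)}, require {have(k3), locked(d_bay_lab)}
    → {at(lab), have(k3), key_at(k3,lab), locked(d_bay_lab), open(d_lab_store)}
  through step 2 (move(store,lab)): drop {at(lab)}, keep {have(k3), key_at(k3,lab), locked(d_bay_lab), open(d_lab_store)}, require {at(store), open(d_lab_store)}
    → {at(store), have(k3), key_at(k3,lab), locked(d_bay_lab), open(d_lab_store)}
  through step 1 (move(lab,store)): drop {at(store)}, keep {have(k3), key_at(k3,lab), locked(d_bay_lab), open(d_lab_store)}, require {at(lab), open(d_lab_store)}
    → {at(lab), have(k3), key_at(k3,lab), locked(d_bay_lab), open(d_lab_store)}

== RESULT ==
["at(lab)", "have(k3)", "key_at(k3,lab)", "locked(d_bay_lab)", "open(d_lab_store)"]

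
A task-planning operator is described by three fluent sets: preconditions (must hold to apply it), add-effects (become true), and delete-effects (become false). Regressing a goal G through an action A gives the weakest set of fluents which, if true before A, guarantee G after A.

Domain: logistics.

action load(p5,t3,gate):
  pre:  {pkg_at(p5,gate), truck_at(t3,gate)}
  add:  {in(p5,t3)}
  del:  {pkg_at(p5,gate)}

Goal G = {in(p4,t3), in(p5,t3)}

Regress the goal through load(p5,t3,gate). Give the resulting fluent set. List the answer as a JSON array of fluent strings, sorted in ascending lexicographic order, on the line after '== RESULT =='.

Compute (G \ add) ∪ pre:
  G ∩ del = {}  (empty — regression defined)
  G \ add = {in(p4,t3), in(p5,t3)} \ {in(p5,t3)} = {in(p4,t3)}
  ∪ pre   = {in(p4,t3)} ∪ {pkg_at(p5,gate), truck_at(t3,gate)}
          = {in(p4,t3), pkg_at(p5,gate), truck_at(t3,gate)}

== RESULT ==
["in(p4,t3)", "pkg_at(p5,gate)", "truck_at(t3,gate)"]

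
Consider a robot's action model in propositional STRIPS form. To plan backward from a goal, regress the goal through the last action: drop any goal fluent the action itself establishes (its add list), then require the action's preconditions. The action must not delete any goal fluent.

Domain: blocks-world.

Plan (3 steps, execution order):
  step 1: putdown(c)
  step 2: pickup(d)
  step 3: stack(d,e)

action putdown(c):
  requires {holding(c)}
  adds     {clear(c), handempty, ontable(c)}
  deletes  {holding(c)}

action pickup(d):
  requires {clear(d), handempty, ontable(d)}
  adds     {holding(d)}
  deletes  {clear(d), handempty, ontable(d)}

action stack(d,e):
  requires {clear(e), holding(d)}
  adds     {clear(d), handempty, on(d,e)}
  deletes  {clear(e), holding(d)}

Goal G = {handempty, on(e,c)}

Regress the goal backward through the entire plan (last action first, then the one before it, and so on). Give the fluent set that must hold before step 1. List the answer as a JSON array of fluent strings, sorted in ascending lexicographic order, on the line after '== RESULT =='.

Regress step by step:
  through step 3 (stack(d,e)): drop {handempty}, keep {on(e,c)}, require {clear(e), holding(d)}
    → {clear(e), holding(d), on(e,c)}
  through step 2 (pickup(d)): drop {holding(d)}, keep {clear(e), on(e,c)}, require {clear(d), handempty, ontable(d)}
    → {clear(d), clear(e), handempty, on(e,c), ontable(d)}
  through step 1 (putdown(c)): drop {handempty}, keep {clear(d), clear(e), on(e,c), ontable(d)}, require {holding(c)}
    → {clear(d), clear(e), holding(c), on(e,c), ontable(d)}

== RESULT ==
["clear(d)", "clear(e)", "holding(c)", "on(e,c)", "ontable(d)"]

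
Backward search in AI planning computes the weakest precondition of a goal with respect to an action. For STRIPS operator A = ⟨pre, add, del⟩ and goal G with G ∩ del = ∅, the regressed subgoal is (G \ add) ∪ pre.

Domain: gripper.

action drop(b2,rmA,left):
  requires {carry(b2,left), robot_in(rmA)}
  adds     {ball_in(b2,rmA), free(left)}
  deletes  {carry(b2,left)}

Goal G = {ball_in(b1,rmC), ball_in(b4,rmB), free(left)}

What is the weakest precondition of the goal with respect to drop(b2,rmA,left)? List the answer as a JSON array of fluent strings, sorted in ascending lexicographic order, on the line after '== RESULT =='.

Compute (G \ add) ∪ pre:
  G ∩ del = {}  (empty — regression defined)
  G \ add = {ball_in(b1,rmC), ball_in(b4,rmB), free(left)} \ {ball_in(b2,rmA), free(left)} = {ball_in(b1,rmC), ball_in(b4,rmB)}
  ∪ pre   = {ball_in(b1,rmC), ball_in(b4,rmB)} ∪ {carry(b2,left), robot_in(rmA)}
          = {ball_in(b1,rmC), ball_in(b4,rmB), carry(b2,left), robot_in(rmA)}

== RESULT ==
["ball_in(b1,rmC)", "ball_in(b4,rmB)", "carry(b2,left)", "robot_in(rmA)"]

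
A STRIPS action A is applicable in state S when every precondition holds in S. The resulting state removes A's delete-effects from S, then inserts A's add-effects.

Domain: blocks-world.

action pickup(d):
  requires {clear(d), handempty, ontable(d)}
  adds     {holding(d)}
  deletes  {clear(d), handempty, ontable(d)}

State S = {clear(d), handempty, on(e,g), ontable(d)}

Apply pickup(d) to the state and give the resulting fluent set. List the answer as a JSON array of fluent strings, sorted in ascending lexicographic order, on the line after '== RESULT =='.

Progress:
  pre ⊆ S: {clear(d), handempty, ontable(d)} ⊆ S  — applicable
  S \ del = {on(e,g)}
  ∪ add   = {holding(d), on(e,g)}

== RESULT ==
["holding(d)", "on(e,g)"]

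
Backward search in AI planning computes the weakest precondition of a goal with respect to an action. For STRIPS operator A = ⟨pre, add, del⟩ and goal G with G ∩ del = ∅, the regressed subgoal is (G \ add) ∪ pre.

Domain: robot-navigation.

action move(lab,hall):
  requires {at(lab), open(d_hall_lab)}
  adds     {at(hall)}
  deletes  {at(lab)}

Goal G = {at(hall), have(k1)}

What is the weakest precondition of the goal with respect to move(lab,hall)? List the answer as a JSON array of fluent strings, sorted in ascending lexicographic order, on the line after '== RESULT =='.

Regress:
  G ∩ del = {}  (empty — regression defined)
  G \ add = {at(hall), have(k1)} \ {at(hall)} = {have(k1)}
  ∪ pre   = {have(k1)} ∪ {at(lab), open(d_hall_lab)}
          = {at(lab), have(k1), open(d_hall_lab)}

== RESULT ==
["at(lab)", "have(k1)", "open(d_hall_lab)"]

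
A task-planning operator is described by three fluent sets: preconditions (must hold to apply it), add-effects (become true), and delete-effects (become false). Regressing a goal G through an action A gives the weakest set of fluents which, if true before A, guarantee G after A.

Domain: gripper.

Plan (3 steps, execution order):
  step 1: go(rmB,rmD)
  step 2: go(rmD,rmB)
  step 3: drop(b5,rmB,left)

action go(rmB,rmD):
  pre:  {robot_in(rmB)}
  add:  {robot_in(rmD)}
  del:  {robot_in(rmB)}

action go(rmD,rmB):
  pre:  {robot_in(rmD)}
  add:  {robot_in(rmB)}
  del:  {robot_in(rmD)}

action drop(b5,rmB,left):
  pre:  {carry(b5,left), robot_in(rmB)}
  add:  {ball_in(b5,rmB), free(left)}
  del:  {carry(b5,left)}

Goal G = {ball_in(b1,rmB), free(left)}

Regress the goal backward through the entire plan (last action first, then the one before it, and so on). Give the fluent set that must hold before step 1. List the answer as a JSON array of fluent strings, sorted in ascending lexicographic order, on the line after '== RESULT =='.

Work backward from the goal:
  through step 3 (drop(b5,rmB,left)): drop {free(left)}, keep {ball_in(b1,rmB)}, require {carry(b5,left), robot_in(rmB)}
    → {ball_in(b1,rmB), carry(b5,left), robot_in(rmB)}
  through step 2 (go(rmD,rmB)): drop {robot_in(rmB)}, keep {ball_in(b1,rmB), carry(b5,left)}, require {robot_in(rmD)}
    → {ball_in(b1,rmB), carry(b5,left), robot_in(rmD)}
  through step 1 (go(rmB,rmD)): drop {robot_in(rmD)}, keep {ball_in(b1,rmB), carry(b5,left)}, require {robot_in(rmB)}
    → {ball_in(b1,rmB), carry(b5,left), robot_in(rmB)}

== RESULT ==
["ball_in(b1,rmB)", "carry(b5,left)", "robot_in(rmB)"]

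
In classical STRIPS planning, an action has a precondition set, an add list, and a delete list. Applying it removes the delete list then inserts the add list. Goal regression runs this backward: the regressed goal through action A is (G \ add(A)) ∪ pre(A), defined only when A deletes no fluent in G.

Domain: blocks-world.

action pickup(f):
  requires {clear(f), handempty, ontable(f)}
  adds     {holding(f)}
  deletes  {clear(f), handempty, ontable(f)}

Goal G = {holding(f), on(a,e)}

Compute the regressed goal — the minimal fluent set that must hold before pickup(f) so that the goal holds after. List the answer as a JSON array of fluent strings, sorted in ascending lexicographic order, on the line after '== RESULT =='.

Regress:
  G ∩ del = {}  (empty — regression defined)
  G \ add = {holding(f), on(a,e)} \ {holding(f)} = {on(a,e)}
  ∪ pre   = {on(a,e)} ∪ {clear(f), handempty, ontable(f)}
          = {clear(f), handempty, on(a,e), ontable(f)}

== RESULT ==
["clear(f)", "handempty", "on(a,e)", "ontable(f)"]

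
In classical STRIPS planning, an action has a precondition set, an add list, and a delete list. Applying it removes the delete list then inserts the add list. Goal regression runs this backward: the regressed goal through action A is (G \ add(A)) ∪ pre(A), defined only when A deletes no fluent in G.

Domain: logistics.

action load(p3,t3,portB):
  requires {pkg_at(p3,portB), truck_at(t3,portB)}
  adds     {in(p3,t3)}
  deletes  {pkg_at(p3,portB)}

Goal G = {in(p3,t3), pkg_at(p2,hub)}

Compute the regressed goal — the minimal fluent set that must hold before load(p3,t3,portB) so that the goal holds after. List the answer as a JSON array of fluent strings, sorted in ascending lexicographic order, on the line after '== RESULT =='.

Compute (G \ add) ∪ pre:
  G ∩ del = {}  (empty — regression defined)
  G \ add = {in(p3,t3), pkg_at(p2,hub)} \ {in(p3,t3)} = {pkg_at(p2,hub)}
  ∪ pre   = {pkg_at(p2,hub)} ∪ {pkg_at(p3,portB), truck_at(t3,portB)}
          = {pkg_at(p2,hub), pkg_at(p3,portB), truck_at(t3,portB)}

== RESULT ==
["pkg_at(p2,hub)", "pkg_at(p3,portB)", "truck_at(t3,portB)"]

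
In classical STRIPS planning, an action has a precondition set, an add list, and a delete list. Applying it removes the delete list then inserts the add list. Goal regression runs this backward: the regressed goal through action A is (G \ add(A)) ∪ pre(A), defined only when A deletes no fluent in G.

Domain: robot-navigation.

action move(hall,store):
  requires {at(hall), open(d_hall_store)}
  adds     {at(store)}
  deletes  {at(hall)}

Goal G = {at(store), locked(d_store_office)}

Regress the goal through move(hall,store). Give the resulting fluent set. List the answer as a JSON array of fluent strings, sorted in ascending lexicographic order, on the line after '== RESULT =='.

Compute (G \ add) ∪ pre:
  G ∩ del = {}  (empty — regression defined)
  G \ add = {at(store), locked(d_store_office)} \ {at(store)} = {locked(d_store_office)}
  ∪ pre   = {locked(d_store_office)} ∪ {at(hall), open(d_hall_store)}
          = {at(hall), locked(d_store_office), open(d_hall_store)}

== RESULT ==
["at(hall)", "locked(d_store_office)", "open(d_hall_store)"]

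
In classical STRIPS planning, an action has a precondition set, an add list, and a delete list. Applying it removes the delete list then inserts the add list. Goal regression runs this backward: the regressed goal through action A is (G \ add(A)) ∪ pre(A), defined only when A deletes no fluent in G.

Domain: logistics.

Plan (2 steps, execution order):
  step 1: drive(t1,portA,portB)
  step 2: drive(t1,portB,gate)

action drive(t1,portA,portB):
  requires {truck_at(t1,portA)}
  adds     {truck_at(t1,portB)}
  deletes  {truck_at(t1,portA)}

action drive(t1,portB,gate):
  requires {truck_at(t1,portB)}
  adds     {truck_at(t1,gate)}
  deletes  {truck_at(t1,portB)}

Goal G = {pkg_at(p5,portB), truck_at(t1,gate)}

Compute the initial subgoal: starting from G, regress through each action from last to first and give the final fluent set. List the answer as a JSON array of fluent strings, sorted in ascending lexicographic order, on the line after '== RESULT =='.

Regress step by step:
  through step 2 (drive(t1,portB,gate)): drop {truck_at(t1,gate)}, keep {pkg_at(p5,portB)}, require {truck_at(t1,portB)}
    → {pkg_at(p5,portB), truck_at(t1,portB)}
  through step 1 (drive(t1,portA,portB)): drop {truck_at(t1,portB)}, keep {pkg_at(p5,portB)}, require {truck_at(t1,portA)}
    → {pkg_at(p5,portB), truck_at(t1,portA)}

== RESULT ==
["pkg_at(p5,portB)", "truck_at(t1,portA)"]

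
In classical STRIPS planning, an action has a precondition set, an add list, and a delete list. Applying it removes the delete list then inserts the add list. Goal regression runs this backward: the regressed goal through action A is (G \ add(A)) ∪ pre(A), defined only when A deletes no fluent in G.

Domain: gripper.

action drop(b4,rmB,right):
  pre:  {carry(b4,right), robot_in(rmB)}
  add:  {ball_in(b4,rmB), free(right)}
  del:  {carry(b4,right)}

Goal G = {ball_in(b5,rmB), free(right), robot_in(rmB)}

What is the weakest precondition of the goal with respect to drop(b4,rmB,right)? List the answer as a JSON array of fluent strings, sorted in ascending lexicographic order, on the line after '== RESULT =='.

Compute (G \ add) ∪ pre:
  G ∩ del = {}  (empty — regression defined)
  G \ add = {ball_in(b5,rmB), free(right), robot_in(rmB)} \ {ball_in(b4,rmB), free(right)} = {ball_in(b5,rmB), robot_in(rmB)}
  ∪ pre   = {ball_in(b5,rmB), robot_in(rmB)} ∪ {carry(b4,right), robot_in(rmB)}
          = {ball_in(b5,rmB), carry(b4,right), robot_in(rmB)}

== RESULT ==
["ball_in(b5,rmB)", "carry(b4,right)", "robot_in(rmB)"]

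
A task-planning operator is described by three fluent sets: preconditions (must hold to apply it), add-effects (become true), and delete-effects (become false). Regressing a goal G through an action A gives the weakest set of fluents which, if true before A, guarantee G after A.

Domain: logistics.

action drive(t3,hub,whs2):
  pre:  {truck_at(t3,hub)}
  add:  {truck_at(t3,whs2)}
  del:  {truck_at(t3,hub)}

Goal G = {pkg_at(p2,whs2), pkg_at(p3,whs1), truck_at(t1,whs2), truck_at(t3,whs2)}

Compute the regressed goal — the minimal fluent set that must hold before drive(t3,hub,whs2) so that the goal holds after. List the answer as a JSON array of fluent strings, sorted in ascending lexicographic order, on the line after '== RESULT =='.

Regress:
  G ∩ del = {}  (empty — regression defined)
  G \ add = {pkg_at(p2,whs2), pkg_at(p3,whs1), truck_at(t1,whs2), truck_at(t3,whs2)} \ {truck_at(t3,whs2)} = {pkg_at(p2,whs2), pkg_at(p3,whs1), truck_at(t1,whs2)}
  ∪ pre   = {pkg_at(p2,whs2), pkg_at(p3,whs1), truck_at(t1,whs2)} ∪ {truck_at(t3,hub)}
          = {pkg_at(p2,whs2), pkg_at(p3,whs1), truck_at(t1,whs2), truck_at(t3,hub)}

== RESULT ==
["pkg_at(p2,whs2)", "pkg_at(p3,whs1)", "truck_at(t1,whs2)", "truck_at(t3,hub)"]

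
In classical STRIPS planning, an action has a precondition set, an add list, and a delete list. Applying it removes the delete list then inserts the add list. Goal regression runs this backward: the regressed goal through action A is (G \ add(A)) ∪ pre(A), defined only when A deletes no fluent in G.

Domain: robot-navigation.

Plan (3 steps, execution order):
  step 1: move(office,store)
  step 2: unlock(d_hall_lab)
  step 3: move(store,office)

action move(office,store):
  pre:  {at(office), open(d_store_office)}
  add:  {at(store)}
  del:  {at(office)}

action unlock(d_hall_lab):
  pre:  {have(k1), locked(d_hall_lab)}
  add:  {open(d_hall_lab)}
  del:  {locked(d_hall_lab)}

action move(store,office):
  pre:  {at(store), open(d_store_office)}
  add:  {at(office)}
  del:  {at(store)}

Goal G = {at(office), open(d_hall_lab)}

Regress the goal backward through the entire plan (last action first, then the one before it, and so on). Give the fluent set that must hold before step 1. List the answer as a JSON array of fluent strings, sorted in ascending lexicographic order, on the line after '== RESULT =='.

Work backward from the goal:
  through step 3 (move(store,office)): drop {at(office)}, keep {open(d_hall_lab)}, require {at(store), open(d_store_office)}
    → {at(store), open(d_hall_lab), open(d_store_office)}
  through step 2 (unlock(d_hall_lab)): drop {open(d_hall_lab)}, keep {at(store), open(d_store_office)}, require {have(k1), locked(d_hall_lab)}
    → {at(store), have(k1), locked(d_hall_lab), open(d_store_office)}
  through step 1 (move(office,store)): drop {at(store)}, keep {have(k1), locked(d_hall_lab), open(d_store_office)}, require {at(office), open(d_store_office)}
    → {at(office), have(k1), locked(d_hall_lab), open(d_store_office)}

== RESULT ==
["at(office)", "have(k1)", "locked(d_hall_lab)", "open(d_store_office)"]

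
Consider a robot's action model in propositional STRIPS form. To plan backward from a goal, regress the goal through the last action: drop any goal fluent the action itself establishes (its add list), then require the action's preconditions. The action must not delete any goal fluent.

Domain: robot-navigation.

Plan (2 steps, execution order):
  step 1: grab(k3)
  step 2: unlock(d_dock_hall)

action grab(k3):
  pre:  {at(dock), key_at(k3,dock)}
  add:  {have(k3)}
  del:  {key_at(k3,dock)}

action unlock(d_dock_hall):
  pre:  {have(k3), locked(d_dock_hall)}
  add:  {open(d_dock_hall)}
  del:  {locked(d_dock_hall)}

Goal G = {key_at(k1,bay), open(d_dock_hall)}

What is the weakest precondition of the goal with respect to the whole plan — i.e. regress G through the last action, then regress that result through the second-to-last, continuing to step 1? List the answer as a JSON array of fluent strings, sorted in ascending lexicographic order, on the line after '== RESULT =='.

Regress step by step:
  through step 2 (unlock(d_dock_hall)): drop {open(d_dock_hall)}, keep {key_at(k1,bay)}, require {have(k3), locked(d_dock_hall)}
    → {have(k3), key_at(k1,bay), locked(d_dock_hall)}
  through step 1 (grab(k3)): drop {have(k3)}, keep {key_at(k1,bay), locked(d_dock_hall)}, require {at(dock), key_at(k3,dock)}
    → {at(dock), key_at(k1,bay), key_at(k3,dock), locked(d_dock_hall)}

== RESULT ==
["at(dock)", "key_at(k1,bay)", "key_at(k3,dock)", "locked(d_dock_hall)"]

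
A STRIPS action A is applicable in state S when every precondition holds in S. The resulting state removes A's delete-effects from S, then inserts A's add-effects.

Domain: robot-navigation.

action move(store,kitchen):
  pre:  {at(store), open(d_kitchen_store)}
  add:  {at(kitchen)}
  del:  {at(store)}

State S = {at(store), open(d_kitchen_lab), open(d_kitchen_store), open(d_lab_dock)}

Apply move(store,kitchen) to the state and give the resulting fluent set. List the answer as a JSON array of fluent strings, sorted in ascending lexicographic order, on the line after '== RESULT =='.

Compute (S \ del) ∪ add:
  pre ⊆ S: {at(store), open(d_kitchen_store)} ⊆ S  — applicable
  S \ del = {open(d_kitchen_lab), open(d_kitchen_store), open(d_lab_dock)}
  ∪ add   = {at(kitchen), open(d_kitchen_lab), open(d_kitchen_store), open(d_lab_dock)}

== RESULT ==
["at(kitchen)", "open(d_kitchen_lab)", "open(d_kitchen_store)", "open(d_lab_dock)"]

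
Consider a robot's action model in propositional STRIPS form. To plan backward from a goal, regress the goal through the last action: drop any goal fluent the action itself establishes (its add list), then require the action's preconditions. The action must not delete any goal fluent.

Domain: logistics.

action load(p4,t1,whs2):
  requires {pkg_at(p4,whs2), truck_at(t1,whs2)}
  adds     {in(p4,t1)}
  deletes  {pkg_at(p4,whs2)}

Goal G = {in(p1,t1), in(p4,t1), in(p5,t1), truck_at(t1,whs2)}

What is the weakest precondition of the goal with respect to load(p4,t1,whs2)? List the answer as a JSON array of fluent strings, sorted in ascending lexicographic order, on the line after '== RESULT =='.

Compute (G \ add) ∪ pre:
  G ∩ del = {}  (empty — regression defined)
  G \ add = {in(p1,t1), in(p4,t1), in(p5,t1), truck_at(t1,whs2)} \ {in(p4,t1)} = {in(p1,t1), in(p5,t1), truck_at(t1,whs2)}
  ∪ pre   = {in(p1,t1), in(p5,t1), truck_at(t1,whs2)} ∪ {pkg_at(p4,whs2), truck_at(t1,whs2)}
          = {in(p1,t1), in(p5,t1), pkg_at(p4,whs2), truck_at(t1,whs2)}

== RESULT ==
["in(p1,t1)", "in(p5,t1)", "pkg_at(p4,whs2)", "truck_at(t1,whs2)"]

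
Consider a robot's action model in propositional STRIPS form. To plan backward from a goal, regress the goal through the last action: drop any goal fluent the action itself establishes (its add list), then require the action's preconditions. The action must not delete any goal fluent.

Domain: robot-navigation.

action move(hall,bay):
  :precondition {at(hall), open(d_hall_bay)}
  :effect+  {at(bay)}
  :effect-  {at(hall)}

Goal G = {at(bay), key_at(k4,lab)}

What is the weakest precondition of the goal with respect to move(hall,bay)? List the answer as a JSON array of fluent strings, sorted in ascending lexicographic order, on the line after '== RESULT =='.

Regress:
  G ∩ del = {}  (empty — regression defined)
  G \ add = {at(bay), key_at(k4,lab)} \ {at(bay)} = {key_at(k4,lab)}
  ∪ pre   = {key_at(k4,lab)} ∪ {at(hall), open(d_hall_bay)}
          = {at(hall), key_at(k4,lab), open(d_hall_bay)}

== RESULT ==
["at(hall)", "key_at(k4,lab)", "open(d_hall_bay)"]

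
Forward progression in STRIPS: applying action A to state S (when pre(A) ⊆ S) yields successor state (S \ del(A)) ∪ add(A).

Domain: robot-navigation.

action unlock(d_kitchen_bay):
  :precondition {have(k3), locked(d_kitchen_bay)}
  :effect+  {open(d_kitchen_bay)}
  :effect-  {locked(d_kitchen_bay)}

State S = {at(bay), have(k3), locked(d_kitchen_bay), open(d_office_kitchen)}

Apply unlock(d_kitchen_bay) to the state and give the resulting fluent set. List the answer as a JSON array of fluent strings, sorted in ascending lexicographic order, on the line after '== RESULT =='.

Compute (S \ del) ∪ add:
  pre ⊆ S: {have(k3), locked(d_kitchen_bay)} ⊆ S  — applicable
  S \ del = {at(bay), have(k3), open(d_office_kitchen)}
  ∪ add   = {at(bay), have(k3), open(d_kitchen_bay), open(d_office_kitchen)}

== RESULT ==
["at(bay)", "have(k3)", "open(d_kitchen_bay)", "open(d_office_kitchen)"]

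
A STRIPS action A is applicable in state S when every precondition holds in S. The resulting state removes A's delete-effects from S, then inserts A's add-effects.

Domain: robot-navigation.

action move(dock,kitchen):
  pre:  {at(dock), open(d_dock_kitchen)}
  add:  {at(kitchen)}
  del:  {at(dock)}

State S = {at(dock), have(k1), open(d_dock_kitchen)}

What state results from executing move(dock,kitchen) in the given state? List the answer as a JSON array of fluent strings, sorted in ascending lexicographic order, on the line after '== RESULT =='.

Progress:
  pre ⊆ S: {at(dock), open(d_dock_kitchen)} ⊆ S  — applicable
  S \ del = {have(k1), open(d_dock_kitchen)}
  ∪ add   = {at(kitchen), have(k1), open(d_dock_kitchen)}

== RESULT ==
["at(kitchen)", "have(k1)", "open(d_dock_kitchen)"]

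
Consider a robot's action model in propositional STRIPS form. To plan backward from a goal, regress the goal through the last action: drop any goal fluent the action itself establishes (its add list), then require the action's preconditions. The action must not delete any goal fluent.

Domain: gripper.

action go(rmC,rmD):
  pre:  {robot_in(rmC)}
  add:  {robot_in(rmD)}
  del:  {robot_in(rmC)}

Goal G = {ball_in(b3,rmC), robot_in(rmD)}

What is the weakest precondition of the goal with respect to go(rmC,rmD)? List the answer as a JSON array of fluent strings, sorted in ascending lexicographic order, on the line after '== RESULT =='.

Regress:
  G ∩ del = {}  (empty — regression defined)
  G \ add = {ball_in(b3,rmC), robot_in(rmD)} \ {robot_in(rmD)} = {ball_in(b3,rmC)}
  ∪ pre   = {ball_in(b3,rmC)} ∪ {robot_in(rmC)}
          = {ball_in(b3,rmC), robot_in(rmC)}

== RESULT ==
["ball_in(b3,rmC)", "robot_in(rmC)"]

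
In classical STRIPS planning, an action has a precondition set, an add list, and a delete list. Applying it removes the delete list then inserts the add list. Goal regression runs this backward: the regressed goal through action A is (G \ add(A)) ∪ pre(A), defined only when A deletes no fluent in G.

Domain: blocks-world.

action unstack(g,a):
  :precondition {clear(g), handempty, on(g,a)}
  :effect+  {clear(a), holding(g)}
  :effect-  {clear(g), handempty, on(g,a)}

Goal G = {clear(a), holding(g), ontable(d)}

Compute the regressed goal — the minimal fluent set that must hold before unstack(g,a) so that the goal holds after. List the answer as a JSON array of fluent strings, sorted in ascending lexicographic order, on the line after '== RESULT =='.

Regress:
  G ∩ del = {}  (empty — regression defined)
  G \ add = {clear(a), holding(g), ontable(d)} \ {clear(a), holding(g)} = {ontable(d)}
  ∪ pre   = {ontable(d)} ∪ {clear(g), handempty, on(g,a)}
          = {clear(g), handempty, on(g,a), ontable(d)}

== RESULT ==
["clear(g)", "handempty", "on(g,a)", "ontable(d)"]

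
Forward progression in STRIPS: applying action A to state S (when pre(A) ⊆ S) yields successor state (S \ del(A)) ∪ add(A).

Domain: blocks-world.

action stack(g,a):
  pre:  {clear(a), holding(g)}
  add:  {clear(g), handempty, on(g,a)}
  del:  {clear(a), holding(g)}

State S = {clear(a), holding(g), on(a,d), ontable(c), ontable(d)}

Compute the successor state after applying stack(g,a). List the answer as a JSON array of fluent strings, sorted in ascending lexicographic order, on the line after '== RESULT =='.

Compute (S \ del) ∪ add:
  pre ⊆ S: {clear(a), holding(g)} ⊆ S  — applicable
  S \ del = {on(a,d), ontable(c), ontable(d)}
  ∪ add   = {clear(g), handempty, on(a,d), on(g,a), ontable(c), ontable(d)}

== RESULT ==
["clear(g)", "handempty", "on(a,d)", "on(g,a)", "ontable(c)", "ontable(d)"]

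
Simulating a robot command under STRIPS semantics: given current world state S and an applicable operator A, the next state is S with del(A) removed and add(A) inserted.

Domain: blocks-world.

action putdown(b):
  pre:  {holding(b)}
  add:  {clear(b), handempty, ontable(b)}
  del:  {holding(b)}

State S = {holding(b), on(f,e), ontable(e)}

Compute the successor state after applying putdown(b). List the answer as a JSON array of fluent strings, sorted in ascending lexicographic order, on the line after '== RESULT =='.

Progress:
  pre ⊆ S: {holding(b)} ⊆ S  — applicable
  S \ del = {on(f,e), ontable(e)}
  ∪ add   = {clear(b), handempty, on(f,e), ontable(b), ontable(e)}

== RESULT ==
["clear(b)", "handempty", "on(f,e)", "ontable(b)", "ontable(e)"]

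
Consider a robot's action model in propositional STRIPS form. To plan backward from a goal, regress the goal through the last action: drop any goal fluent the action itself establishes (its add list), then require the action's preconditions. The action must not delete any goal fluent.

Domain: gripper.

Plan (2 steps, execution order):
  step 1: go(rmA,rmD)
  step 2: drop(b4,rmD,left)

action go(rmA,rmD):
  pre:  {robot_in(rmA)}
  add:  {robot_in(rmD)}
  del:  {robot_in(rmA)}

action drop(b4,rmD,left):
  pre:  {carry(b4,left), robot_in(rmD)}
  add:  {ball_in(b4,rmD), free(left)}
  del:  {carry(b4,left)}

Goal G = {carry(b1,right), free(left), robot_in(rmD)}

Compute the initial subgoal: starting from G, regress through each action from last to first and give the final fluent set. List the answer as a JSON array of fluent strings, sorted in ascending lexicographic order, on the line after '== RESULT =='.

Work backward from the goal:
  through step 2 (drop(b4,rmD,left)): drop {free(left)}, keep {carry(b1,right), robot_in(rmD)}, require {carry(b4,left), robot_in(rmD)}
    → {carry(b1,right), carry(b4,left), robot_in(rmD)}
  through step 1 (go(rmA,rmD)): drop {robot_in(rmD)}, keep {carry(b1,right), carry(b4,left)}, require {robot_in(rmA)}
    → {carry(b1,right), carry(b4,left), robot_in(rmA)}

== RESULT ==
["carry(b1,right)", "carry(b4,left)", "robot_in(rmA)"]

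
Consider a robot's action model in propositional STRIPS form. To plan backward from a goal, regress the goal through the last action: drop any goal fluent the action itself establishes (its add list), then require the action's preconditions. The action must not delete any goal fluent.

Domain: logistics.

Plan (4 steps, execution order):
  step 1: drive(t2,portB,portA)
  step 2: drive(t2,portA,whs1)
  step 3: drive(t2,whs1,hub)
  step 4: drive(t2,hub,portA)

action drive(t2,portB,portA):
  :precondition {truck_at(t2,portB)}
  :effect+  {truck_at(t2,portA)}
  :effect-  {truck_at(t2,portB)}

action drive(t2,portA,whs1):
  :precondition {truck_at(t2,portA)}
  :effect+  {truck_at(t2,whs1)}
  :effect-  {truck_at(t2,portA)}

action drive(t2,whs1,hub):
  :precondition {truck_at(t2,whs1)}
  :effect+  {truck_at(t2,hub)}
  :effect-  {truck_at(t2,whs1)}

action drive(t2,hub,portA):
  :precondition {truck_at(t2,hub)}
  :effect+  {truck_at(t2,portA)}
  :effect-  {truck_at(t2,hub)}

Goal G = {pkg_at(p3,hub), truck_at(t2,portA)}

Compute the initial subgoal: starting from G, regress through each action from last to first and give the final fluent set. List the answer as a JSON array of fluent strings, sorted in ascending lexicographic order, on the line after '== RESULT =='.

Work backward from the goal:
  through step 4 (drive(t2,hub,portA)): drop {truck_at(t2,portA)}, keep {pkg_at(p3,hub)}, require {truck_at(t2,hub)}
    → {pkg_at(p3,hub), truck_at(t2,hub)}
  through step 3 (drive(t2,whs1,hub)): drop {truck_at(t2,hub)}, keep {pkg_at(p3,hub)}, require {truck_at(t2,whs1)}
    → {pkg_at(p3,hub), truck_at(t2,whs1)}
  through step 2 (drive(t2,portA,whs1)): drop {truck_at(t2,whs1)}, keep {pkg_at(p3,hub)}, require {truck_at(t2,portA)}
    → {pkg_at(p3,hub), truck_at(t2,portA)}
  through step 1 (drive(t2,portB,portA)): drop {truck_at(t2,portA)}, keep {pkg_at(p3,hub)}, require {truck_at(t2,portB)}
    → {pkg_at(p3,hub), truck_at(t2,portB)}

== RESULT ==
["pkg_at(p3,hub)", "truck_at(t2,portB)"]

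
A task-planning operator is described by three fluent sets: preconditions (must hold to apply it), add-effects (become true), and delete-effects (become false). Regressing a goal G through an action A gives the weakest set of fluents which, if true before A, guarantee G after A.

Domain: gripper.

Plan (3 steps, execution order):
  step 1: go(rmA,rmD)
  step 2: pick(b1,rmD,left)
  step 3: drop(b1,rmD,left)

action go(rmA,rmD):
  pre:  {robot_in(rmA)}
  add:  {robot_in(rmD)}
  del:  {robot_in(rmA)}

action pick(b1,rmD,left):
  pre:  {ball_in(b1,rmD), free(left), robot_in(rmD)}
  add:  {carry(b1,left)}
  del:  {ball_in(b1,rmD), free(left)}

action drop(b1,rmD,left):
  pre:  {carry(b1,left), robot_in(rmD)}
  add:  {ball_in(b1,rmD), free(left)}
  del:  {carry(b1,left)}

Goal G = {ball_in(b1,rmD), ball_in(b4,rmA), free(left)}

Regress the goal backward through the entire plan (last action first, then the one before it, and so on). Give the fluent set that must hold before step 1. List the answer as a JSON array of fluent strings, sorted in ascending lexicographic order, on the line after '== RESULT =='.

Work backward from the goal:
  through step 3 (drop(b1,rmD,left)): drop {ball_in(b1,rmD), free(left)}, keep {ball_in(b4,rmA)}, require {carry(b1,left), robot_in(rmD)}
    → {ball_in(b4,rmA), carry(b1,left), robot_in(rmD)}
  through step 2 (pick(b1,rmD,left)): drop {carry(b1,left)}, keep {ball_in(b4,rmA), robot_in(rmD)}, require {ball_in(b1,rmD), free(left), robot_in(rmD)}
    → {ball_in(b1,rmD), ball_in(b4,rmA), free(left), robot_in(rmD)}
  through step 1 (go(rmA,rmD)): drop {robot_in(rmD)}, keep {ball_in(b1,rmD), ball_in(b4,rmA), free(left)}, require {robot_in(rmA)}
    → {ball_in(b1,rmD), ball_in(b4,rmA), free(left), robot_in(rmA)}

== RESULT ==
["ball_in(b1,rmD)", "ball_in(b4,rmA)", "free(left)", "robot_in(rmA)"]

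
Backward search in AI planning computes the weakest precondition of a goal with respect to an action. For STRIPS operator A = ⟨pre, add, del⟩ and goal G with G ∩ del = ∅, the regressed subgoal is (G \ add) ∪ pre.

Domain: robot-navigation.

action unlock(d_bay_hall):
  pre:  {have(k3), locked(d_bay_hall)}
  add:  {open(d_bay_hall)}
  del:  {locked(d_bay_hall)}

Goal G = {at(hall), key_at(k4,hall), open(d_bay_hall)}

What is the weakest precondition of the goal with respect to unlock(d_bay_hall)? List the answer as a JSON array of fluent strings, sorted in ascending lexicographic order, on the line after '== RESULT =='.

Compute (G \ add) ∪ pre:
  G ∩ del = {}  (empty — regression defined)
  G \ add = {at(hall), key_at(k4,hall), open(d_bay_hall)} \ {open(d_bay_hall)} = {at(hall), key_at(k4,hall)}
  ∪ pre   = {at(hall), key_at(k4,hall)} ∪ {have(k3), locked(d_bay_hall)}
          = {at(hall), have(k3), key_at(k4,hall), locked(d_bay_hall)}

== RESULT ==
["at(hall)", "have(k3)", "key_at(k4,hall)", "locked(d_bay_hall)"]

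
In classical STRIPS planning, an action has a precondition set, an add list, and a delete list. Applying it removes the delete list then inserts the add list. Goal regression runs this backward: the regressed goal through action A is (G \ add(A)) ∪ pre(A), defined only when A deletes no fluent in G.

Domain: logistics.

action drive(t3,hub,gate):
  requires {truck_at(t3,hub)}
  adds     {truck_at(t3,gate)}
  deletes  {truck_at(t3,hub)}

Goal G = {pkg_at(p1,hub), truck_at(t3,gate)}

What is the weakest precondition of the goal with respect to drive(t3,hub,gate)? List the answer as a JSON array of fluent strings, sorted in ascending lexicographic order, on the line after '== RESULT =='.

Regress:
  G ∩ del = {}  (empty — regression defined)
  G \ add = {pkg_at(p1,hub), truck_at(t3,gate)} \ {truck_at(t3,gate)} = {pkg_at(p1,hub)}
  ∪ pre   = {pkg_at(p1,hub)} ∪ {truck_at(t3,hub)}
          = {pkg_at(p1,hub), truck_at(t3,hub)}

== RESULT ==
["pkg_at(p1,hub)", "truck_at(t3,hub)"]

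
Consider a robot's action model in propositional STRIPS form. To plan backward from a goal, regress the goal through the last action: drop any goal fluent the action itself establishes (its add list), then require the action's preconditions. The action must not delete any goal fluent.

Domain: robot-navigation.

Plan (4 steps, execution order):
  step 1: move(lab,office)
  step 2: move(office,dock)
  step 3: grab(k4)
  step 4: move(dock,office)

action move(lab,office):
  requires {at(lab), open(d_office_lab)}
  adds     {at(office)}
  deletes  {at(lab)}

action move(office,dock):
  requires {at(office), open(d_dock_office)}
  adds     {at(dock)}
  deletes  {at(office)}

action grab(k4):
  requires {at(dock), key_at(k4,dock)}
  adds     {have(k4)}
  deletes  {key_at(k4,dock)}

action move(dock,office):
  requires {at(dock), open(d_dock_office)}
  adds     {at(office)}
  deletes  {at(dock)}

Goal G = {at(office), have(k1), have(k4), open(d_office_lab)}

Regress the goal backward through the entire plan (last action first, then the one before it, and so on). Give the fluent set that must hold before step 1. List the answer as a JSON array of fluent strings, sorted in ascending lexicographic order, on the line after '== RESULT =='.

Regress step by step:
  through step 4 (move(dock,office)): drop {at(office)}, keep {have(k1), have(k4), open(d_office_lab)}, require {at(dock), open(d_dock_office)}
    → {at(dock), have(k1), have(k4), open(d_dock_office), open(d_office_lab)}
  through step 3 (grab(k4)): drop {have(k4)}, keep {at(dock), have(k1), open(d_dock_office), open(d_office_lab)}, require {at(dock), key_at(k4,dock)}
    → {at(dock), have(k1), key_at(k4,dock), open(d_dock_office), open(d_office_lab)}
  through step 2 (move(office,dock)): drop {at(dock)}, keep {have(k1), key_at(k4,dock), open(d_dock_office), open(d_office_lab)}, require {at(office), open(d_dock_office)}
    → {at(office), have(k1), key_at(k4,dock), open(d_dock_office), open(d_office_lab)}
  through step 1 (move(lab,office)): drop {at(office)}, keep {have(k1), key_at(k4,dock), open(d_dock_office), open(d_office_lab)}, require {at(lab), open(d_office_lab)}
    → {at(lab), have(k1), key_at(k4,dock), open(d_dock_office), open(d_office_lab)}

== RESULT ==
["at(lab)", "have(k1)", "key_at(k4,dock)", "open(d_dock_office)", "open(d_office_lab)"]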